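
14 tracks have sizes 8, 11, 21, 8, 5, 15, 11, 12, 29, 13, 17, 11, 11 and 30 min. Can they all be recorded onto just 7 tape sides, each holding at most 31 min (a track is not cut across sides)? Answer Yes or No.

Yes

A valid assignment using 7 tape sides:
  side 1: 30 = 30
  side 2: 29 = 29
  side 3: 21 + 8 = 29
  side 4: 17 + 13 = 30
  side 5: 15 + 12 = 27
  side 6: 11 + 11 + 8 = 30
  side 7: 11 + 11 + 5 = 27
Every load is within 31 min, so 7 tape sides suffice.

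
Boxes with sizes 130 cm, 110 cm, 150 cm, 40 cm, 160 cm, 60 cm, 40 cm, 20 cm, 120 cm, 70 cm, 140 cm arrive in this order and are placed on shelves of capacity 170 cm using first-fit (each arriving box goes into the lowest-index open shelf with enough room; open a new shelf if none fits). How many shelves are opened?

7

  130 → shelf 1 (new)  [load 130/170]
  110 → shelf 2 (new)  [load 110/170]
  150 → shelf 3 (new)  [load 150/170]
  40 → shelf 1  [load 170/170]
  160 → shelf 4 (new)  [load 160/170]
  60 → shelf 2  [load 170/170]
  40 → shelf 5 (new)  [load 40/170]
  20 → shelf 3  [load 170/170]
  120 → shelf 5  [load 160/170]
  70 → shelf 6 (new)  [load 70/170]
  140 → shelf 7 (new)  [load 140/170]
7 shelves opened.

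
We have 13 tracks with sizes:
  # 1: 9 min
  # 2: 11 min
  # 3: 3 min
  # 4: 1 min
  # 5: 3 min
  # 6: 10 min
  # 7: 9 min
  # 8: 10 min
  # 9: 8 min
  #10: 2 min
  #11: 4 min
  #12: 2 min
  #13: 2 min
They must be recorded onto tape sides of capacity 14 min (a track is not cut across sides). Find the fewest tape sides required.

Total = 11 + 10 + 10 + 9 + 9 + 8 + 4 + 3 + 3 + 2 + 2 + 2 + 1 = 74 min.
Lower bound: ⌈74/14⌉ = 6 tape sides.
A packing using 6 tape sides:
  side 1: 11 + 3 = 14
  side 2: 10 + 4 = 14
  side 3: 10 + 3 + 1 = 14
  side 4: 9 + 2 + 2 = 13
  side 5: 9 + 2 = 11
  side 6: 8 = 8
This matches the lower bound, so 6 is optimal.

6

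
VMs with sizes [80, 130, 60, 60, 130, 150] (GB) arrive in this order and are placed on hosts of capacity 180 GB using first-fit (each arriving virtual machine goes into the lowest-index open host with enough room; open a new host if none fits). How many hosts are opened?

5

  80 → host 1 (new)  [load 80/180]
  130 → host 2 (new)  [load 130/180]
  60 → host 1  [load 140/180]
  60 → host 3 (new)  [load 60/180]
  130 → host 4 (new)  [load 130/180]
  150 → host 5 (new)  [load 150/180]
5 hosts opened.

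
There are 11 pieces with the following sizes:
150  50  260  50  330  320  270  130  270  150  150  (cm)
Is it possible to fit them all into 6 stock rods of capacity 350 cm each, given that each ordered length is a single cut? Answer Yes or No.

No

Total = 2130 cm; ⌈2130/350⌉ = 7.
At least 7 stock rods are required, but only 6 are allowed.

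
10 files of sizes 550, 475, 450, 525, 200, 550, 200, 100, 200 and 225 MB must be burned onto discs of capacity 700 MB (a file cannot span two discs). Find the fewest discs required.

6

Total = 550 + 550 + 525 + 475 + 450 + 225 + 200 + 200 + 200 + 100 = 3475 MB.
Lower bound: ⌈3475/700⌉ = 5 discs.
A packing using 6 discs:
  disc 1: 550 + 100 = 650
  disc 2: 550 = 550
  disc 3: 525 = 525
  disc 4: 475 + 225 = 700
  disc 5: 450 + 200 = 650
  disc 6: 200 + 200 = 400
No arrangement into 5 discs stays within capacity, so 6 is optimal.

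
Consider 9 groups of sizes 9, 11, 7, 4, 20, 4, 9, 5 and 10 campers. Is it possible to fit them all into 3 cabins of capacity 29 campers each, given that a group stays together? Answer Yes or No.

Yes

A valid assignment using 3 cabins:
  cabin 1: 20 + 9 = 29
  cabin 2: 11 + 10 + 7 = 28
  cabin 3: 9 + 5 + 4 + 4 = 22
Every load is within 29 campers, so 3 cabins suffice.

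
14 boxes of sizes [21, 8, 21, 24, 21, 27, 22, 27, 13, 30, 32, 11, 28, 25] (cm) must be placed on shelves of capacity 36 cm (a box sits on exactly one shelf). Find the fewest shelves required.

Total = 32 + 30 + 28 + 27 + 27 + 25 + 24 + 22 + 21 + 21 + 21 + 13 + 11 + 8 = 310 cm.
Lower bound: ⌈310/36⌉ = 9 shelves.
Also, 11 boxes each exceed 18 cm, and no two of those can share a shelf, so at least 11 shelves are needed.
A packing using 11 shelves:
  shelf 1: 32 = 32
  shelf 2: 30 = 30
  shelf 3: 28 + 8 = 36
  shelf 4: 27 = 27
  shelf 5: 27 = 27
  shelf 6: 25 + 11 = 36
  shelf 7: 24 = 24
  shelf 8: 22 + 13 = 35
  shelf 9: 21 = 21
  shelf 10: 21 = 21
  shelf 11: 21 = 21
This matches the lower bound, so 11 is optimal.

11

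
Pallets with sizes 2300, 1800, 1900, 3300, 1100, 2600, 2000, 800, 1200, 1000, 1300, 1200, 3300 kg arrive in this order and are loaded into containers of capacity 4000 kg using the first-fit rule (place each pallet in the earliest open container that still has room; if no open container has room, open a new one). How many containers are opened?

7

  2300 → container 1 (new)  [load 2300/4000]
  1800 → container 2 (new)  [load 1800/4000]
  1900 → container 2  [load 3700/4000]
  3300 → container 3 (new)  [load 3300/4000]
  1100 → container 1  [load 3400/4000]
  2600 → container 4 (new)  [load 2600/4000]
  2000 → container 5 (new)  [load 2000/4000]
  800 → container 4  [load 3400/4000]
  1200 → container 5  [load 3200/4000]
  1000 → container 6 (new)  [load 1000/4000]
  1300 → container 6  [load 2300/4000]
  1200 → container 6  [load 3500/4000]
  3300 → container 7 (new)  [load 3300/4000]
7 containers opened.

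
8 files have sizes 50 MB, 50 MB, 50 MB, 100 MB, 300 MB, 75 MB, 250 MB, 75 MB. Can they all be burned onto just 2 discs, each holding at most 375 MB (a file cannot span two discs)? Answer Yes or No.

Total = 950 MB; ⌈950/375⌉ = 3.
At least 3 discs are required, but only 2 are allowed.

No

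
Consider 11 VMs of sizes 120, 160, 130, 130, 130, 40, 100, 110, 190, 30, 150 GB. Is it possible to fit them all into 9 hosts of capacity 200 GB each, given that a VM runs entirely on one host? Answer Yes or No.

Yes

A valid assignment using 9 hosts:
  host 1: 190 = 190
  host 2: 160 + 40 = 200
  host 3: 150 + 30 = 180
  host 4: 130 = 130
  host 5: 130 = 130
  host 6: 130 = 130
  host 7: 120 = 120
  host 8: 110 = 110
  host 9: 100 = 100
Every load is within 200 GB, so 9 hosts suffice.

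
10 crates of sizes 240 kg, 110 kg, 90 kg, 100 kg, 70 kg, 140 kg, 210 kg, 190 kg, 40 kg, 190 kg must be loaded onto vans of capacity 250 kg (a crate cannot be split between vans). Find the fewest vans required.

Total = 240 + 210 + 190 + 190 + 140 + 110 + 100 + 90 + 70 + 40 = 1380 kg.
Lower bound: ⌈1380/250⌉ = 6 vans.
A packing using 7 vans:
  van 1: 240 = 240
  van 2: 210 + 40 = 250
  van 3: 190 = 190
  van 4: 190 = 190
  van 5: 140 + 110 = 250
  van 6: 100 + 90 = 190
  van 7: 70 = 70
No arrangement into 6 vans stays within capacity, so 7 is optimal.

7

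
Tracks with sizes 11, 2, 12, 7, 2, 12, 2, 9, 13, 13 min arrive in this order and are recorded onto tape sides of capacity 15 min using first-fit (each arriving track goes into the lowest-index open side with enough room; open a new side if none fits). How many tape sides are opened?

  11 → side 1 (new)  [load 11/15]
  2 → side 1  [load 13/15]
  12 → side 2 (new)  [load 12/15]
  7 → side 3 (new)  [load 7/15]
  2 → side 1  [load 15/15]
  12 → side 4 (new)  [load 12/15]
  2 → side 2  [load 14/15]
  9 → side 5 (new)  [load 9/15]
  13 → side 6 (new)  [load 13/15]
  13 → side 7 (new)  [load 13/15]
7 tape sides opened.

7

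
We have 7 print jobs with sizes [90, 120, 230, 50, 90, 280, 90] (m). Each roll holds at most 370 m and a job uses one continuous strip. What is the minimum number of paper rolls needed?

Total = 280 + 230 + 120 + 90 + 90 + 90 + 50 = 950 m.
Lower bound: ⌈950/370⌉ = 3 paper rolls.
A packing using 3 paper rolls:
  roll 1: 280 + 90 = 370
  roll 2: 230 + 120 = 350
  roll 3: 90 + 90 + 50 = 230
This matches the lower bound, so 3 is optimal.

3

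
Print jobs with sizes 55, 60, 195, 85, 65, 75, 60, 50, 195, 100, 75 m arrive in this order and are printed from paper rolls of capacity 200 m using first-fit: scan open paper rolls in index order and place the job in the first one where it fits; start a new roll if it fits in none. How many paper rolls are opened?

6

  55 → roll 1 (new)  [load 55/200]
  60 → roll 1  [load 115/200]
  195 → roll 2 (new)  [load 195/200]
  85 → roll 1  [load 200/200]
  65 → roll 3 (new)  [load 65/200]
  75 → roll 3  [load 140/200]
  60 → roll 3  [load 200/200]
  50 → roll 4 (new)  [load 50/200]
  195 → roll 5 (new)  [load 195/200]
  100 → roll 4  [load 150/200]
  75 → roll 6 (new)  [load 75/200]
6 paper rolls opened.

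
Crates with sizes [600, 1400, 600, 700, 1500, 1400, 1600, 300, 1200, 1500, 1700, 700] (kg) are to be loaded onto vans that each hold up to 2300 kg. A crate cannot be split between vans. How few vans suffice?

7

Total = 1700 + 1600 + 1500 + 1500 + 1400 + 1400 + 1200 + 700 + 700 + 600 + 600 + 300 = 13200 kg.
Lower bound: ⌈13200/2300⌉ = 6 vans.
Also, 7 crates each exceed 1150 kg, and no two of those can share a van, so at least 7 vans are needed.
A packing using 7 vans:
  van 1: 1700 + 600 = 2300
  van 2: 1600 + 700 = 2300
  van 3: 1500 + 700 = 2200
  van 4: 1500 + 600 = 2100
  van 5: 1400 + 300 = 1700
  van 6: 1400 = 1400
  van 7: 1200 = 1200
This matches the lower bound, so 7 is optimal.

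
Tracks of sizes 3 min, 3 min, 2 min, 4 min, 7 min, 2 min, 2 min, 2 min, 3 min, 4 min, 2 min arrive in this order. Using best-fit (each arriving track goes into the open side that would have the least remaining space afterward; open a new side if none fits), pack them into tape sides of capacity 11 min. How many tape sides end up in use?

4

  3 → side 1 (new)  [load 3/11]
  3 → side 1  [load 6/11]
  2 → side 1  [load 8/11]
  4 → side 2 (new)  [load 4/11]
  7 → side 2  [load 11/11]
  2 → side 1  [load 10/11]
  2 → side 3 (new)  [load 2/11]
  2 → side 3  [load 4/11]
  3 → side 3  [load 7/11]
  4 → side 3  [load 11/11]
  2 → side 4 (new)  [load 2/11]
4 tape sides opened.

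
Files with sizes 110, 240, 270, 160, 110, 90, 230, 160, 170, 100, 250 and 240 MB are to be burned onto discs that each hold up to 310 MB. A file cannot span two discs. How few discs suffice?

Total = 270 + 250 + 240 + 240 + 230 + 170 + 160 + 160 + 110 + 110 + 100 + 90 = 2130 MB.
Lower bound: ⌈2130/310⌉ = 7 discs.
Also, 8 files each exceed 155 MB, and no two of those can share a disc, so at least 8 discs are needed.
A packing using 9 discs:
  disc 1: 270 = 270
  disc 2: 250 = 250
  disc 3: 240 = 240
  disc 4: 240 = 240
  disc 5: 230 = 230
  disc 6: 170 + 110 = 280
  disc 7: 160 + 110 = 270
  disc 8: 160 + 100 = 260
  disc 9: 90 = 90
No arrangement into 8 discs stays within capacity, so 9 is optimal.

9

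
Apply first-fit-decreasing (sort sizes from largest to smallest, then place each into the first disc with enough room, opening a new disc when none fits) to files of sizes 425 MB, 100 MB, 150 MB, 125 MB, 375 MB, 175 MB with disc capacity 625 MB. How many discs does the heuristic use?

Sorted descending: 425, 375, 175, 150, 125, 100.
  425 → disc 1 (new)  [load 425/625]
  375 → disc 2 (new)  [load 375/625]
  175 → disc 1  [load 600/625]
  150 → disc 2  [load 525/625]
  125 → disc 3 (new)  [load 125/625]
  100 → disc 2  [load 625/625]
3 discs opened.

3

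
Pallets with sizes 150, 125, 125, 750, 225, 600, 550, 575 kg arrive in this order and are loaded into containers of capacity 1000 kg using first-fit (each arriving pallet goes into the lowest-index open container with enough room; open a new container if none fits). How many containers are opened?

5

  150 → container 1 (new)  [load 150/1000]
  125 → container 1  [load 275/1000]
  125 → container 1  [load 400/1000]
  750 → container 2 (new)  [load 750/1000]
  225 → container 1  [load 625/1000]
  600 → container 3 (new)  [load 600/1000]
  550 → container 4 (new)  [load 550/1000]
  575 → container 5 (new)  [load 575/1000]
5 containers opened.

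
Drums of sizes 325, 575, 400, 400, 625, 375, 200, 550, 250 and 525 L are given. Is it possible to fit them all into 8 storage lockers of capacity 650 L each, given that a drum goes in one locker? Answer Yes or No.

A valid assignment using 8 storage lockers:
  locker 1: 625 = 625
  locker 2: 575 = 575
  locker 3: 550 = 550
  locker 4: 525 = 525
  locker 5: 400 + 250 = 650
  locker 6: 400 + 200 = 600
  locker 7: 375 = 375
  locker 8: 325 = 325
Every load is within 650 L, so 8 storage lockers suffice.

Yes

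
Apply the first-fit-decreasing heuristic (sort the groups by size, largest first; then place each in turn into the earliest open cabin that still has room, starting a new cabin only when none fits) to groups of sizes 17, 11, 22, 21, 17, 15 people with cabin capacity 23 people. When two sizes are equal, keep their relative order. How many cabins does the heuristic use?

6

Sorted descending: 22, 21, 17, 17, 15, 11.
  22 → cabin 1 (new)  [load 22/23]
  21 → cabin 2 (new)  [load 21/23]
  17 → cabin 3 (new)  [load 17/23]
  17 → cabin 4 (new)  [load 17/23]
  15 → cabin 5 (new)  [load 15/23]
  11 → cabin 6 (new)  [load 11/23]
6 cabins opened.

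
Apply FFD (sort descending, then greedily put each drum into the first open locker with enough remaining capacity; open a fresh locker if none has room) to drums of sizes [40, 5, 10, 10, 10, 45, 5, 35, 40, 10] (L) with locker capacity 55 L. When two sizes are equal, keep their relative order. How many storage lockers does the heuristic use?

4

Sorted descending: 45, 40, 40, 35, 10, 10, 10, 10, 5, 5.
  45 → locker 1 (new)  [load 45/55]
  40 → locker 2 (new)  [load 40/55]
  40 → locker 3 (new)  [load 40/55]
  35 → locker 4 (new)  [load 35/55]
  10 → locker 1  [load 55/55]
  10 → locker 2  [load 50/55]
  10 → locker 3  [load 50/55]
  10 → locker 4  [load 45/55]
  5 → locker 2  [load 55/55]
  5 → locker 3  [load 55/55]
4 storage lockers opened.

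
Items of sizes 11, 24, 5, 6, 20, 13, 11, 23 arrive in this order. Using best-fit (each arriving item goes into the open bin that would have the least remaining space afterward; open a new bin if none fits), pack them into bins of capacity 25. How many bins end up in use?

  11 → bin 1 (new)  [load 11/25]
  24 → bin 2 (new)  [load 24/25]
  5 → bin 1  [load 16/25]
  6 → bin 1  [load 22/25]
  20 → bin 3 (new)  [load 20/25]
  13 → bin 4 (new)  [load 13/25]
  11 → bin 4  [load 24/25]
  23 → bin 5 (new)  [load 23/25]
5 bins opened.

5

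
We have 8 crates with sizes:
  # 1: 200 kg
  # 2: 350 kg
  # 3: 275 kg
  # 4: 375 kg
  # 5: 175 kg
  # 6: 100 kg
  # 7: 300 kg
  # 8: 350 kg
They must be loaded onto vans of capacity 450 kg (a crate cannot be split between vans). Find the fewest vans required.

6

Total = 375 + 350 + 350 + 300 + 275 + 200 + 175 + 100 = 2125 kg.
Lower bound: ⌈2125/450⌉ = 5 vans.
A packing using 6 vans:
  van 1: 375 = 375
  van 2: 350 + 100 = 450
  van 3: 350 = 350
  van 4: 300 = 300
  van 5: 275 + 175 = 450
  van 6: 200 = 200
No arrangement into 5 vans stays within capacity, so 6 is optimal.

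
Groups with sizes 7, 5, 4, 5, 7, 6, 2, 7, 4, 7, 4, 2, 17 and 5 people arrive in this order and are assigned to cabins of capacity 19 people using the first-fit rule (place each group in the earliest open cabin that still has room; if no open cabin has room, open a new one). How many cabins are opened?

5

  7 → cabin 1 (new)  [load 7/19]
  5 → cabin 1  [load 12/19]
  4 → cabin 1  [load 16/19]
  5 → cabin 2 (new)  [load 5/19]
  7 → cabin 2  [load 12/19]
  6 → cabin 2  [load 18/19]
  2 → cabin 1  [load 18/19]
  7 → cabin 3 (new)  [load 7/19]
  4 → cabin 3  [load 11/19]
  7 → cabin 3  [load 18/19]
  4 → cabin 4 (new)  [load 4/19]
  2 → cabin 4  [load 6/19]
  17 → cabin 5 (new)  [load 17/19]
  5 → cabin 4  [load 11/19]
5 cabins opened.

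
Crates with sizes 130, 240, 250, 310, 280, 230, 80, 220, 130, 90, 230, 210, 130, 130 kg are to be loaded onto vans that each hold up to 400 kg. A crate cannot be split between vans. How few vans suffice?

8

Total = 310 + 280 + 250 + 240 + 230 + 230 + 220 + 210 + 130 + 130 + 130 + 130 + 90 + 80 = 2660 kg.
Lower bound: ⌈2660/400⌉ = 7 vans.
Also, 8 crates each exceed 200 kg, and no two of those can share a van, so at least 8 vans are needed.
A packing using 8 vans:
  van 1: 310 + 90 = 400
  van 2: 280 + 80 = 360
  van 3: 250 + 130 = 380
  van 4: 240 + 130 = 370
  van 5: 230 + 130 = 360
  van 6: 230 + 130 = 360
  van 7: 220 = 220
  van 8: 210 = 210
This matches the lower bound, so 8 is optimal.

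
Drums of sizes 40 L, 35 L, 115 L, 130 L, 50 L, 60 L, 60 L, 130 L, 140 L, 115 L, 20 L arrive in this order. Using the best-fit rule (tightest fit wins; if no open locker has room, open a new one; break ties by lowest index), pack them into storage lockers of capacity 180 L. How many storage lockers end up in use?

6

  40 → locker 1 (new)  [load 40/180]
  35 → locker 1  [load 75/180]
  115 → locker 2 (new)  [load 115/180]
  130 → locker 3 (new)  [load 130/180]
  50 → locker 3  [load 180/180]
  60 → locker 2  [load 175/180]
  60 → locker 1  [load 135/180]
  130 → locker 4 (new)  [load 130/180]
  140 → locker 5 (new)  [load 140/180]
  115 → locker 6 (new)  [load 115/180]
  20 → locker 5  [load 160/180]
6 storage lockers opened.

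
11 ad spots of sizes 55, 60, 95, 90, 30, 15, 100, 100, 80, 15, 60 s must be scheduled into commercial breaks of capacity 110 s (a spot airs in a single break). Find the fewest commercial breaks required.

8

Total = 100 + 100 + 95 + 90 + 80 + 60 + 60 + 55 + 30 + 15 + 15 = 700 s.
Lower bound: ⌈700/110⌉ = 7 commercial breaks.
A packing using 8 commercial breaks:
  break 1: 100 = 100
  break 2: 100 = 100
  break 3: 95 + 15 = 110
  break 4: 90 + 15 = 105
  break 5: 80 + 30 = 110
  break 6: 60 = 60
  break 7: 60 = 60
  break 8: 55 = 55
No arrangement into 7 commercial breaks stays within capacity, so 8 is optimal.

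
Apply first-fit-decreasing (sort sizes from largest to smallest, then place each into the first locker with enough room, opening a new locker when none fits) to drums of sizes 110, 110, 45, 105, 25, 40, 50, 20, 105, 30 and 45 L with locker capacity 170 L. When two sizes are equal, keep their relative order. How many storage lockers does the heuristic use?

5

Sorted descending: 110, 110, 105, 105, 50, 45, 45, 40, 30, 25, 20.
  110 → locker 1 (new)  [load 110/170]
  110 → locker 2 (new)  [load 110/170]
  105 → locker 3 (new)  [load 105/170]
  105 → locker 4 (new)  [load 105/170]
  50 → locker 1  [load 160/170]
  45 → locker 2  [load 155/170]
  45 → locker 3  [load 150/170]
  40 → locker 4  [load 145/170]
  30 → locker 5 (new)  [load 30/170]
  25 → locker 4  [load 170/170]
  20 → locker 3  [load 170/170]
5 storage lockers opened.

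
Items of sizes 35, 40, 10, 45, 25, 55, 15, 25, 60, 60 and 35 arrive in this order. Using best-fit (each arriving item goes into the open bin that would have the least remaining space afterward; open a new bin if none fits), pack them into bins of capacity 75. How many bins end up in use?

7

  35 → bin 1 (new)  [load 35/75]
  40 → bin 1  [load 75/75]
  10 → bin 2 (new)  [load 10/75]
  45 → bin 2  [load 55/75]
  25 → bin 3 (new)  [load 25/75]
  55 → bin 4 (new)  [load 55/75]
  15 → bin 2  [load 70/75]
  25 → bin 3  [load 50/75]
  60 → bin 5 (new)  [load 60/75]
  60 → bin 6 (new)  [load 60/75]
  35 → bin 7 (new)  [load 35/75]
7 bins opened.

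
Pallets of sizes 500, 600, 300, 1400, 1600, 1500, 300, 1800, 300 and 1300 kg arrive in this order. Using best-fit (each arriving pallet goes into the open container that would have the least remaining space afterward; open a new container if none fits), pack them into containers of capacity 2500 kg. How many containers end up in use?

  500 → container 1 (new)  [load 500/2500]
  600 → container 1  [load 1100/2500]
  300 → container 1  [load 1400/2500]
  1400 → container 2 (new)  [load 1400/2500]
  1600 → container 3 (new)  [load 1600/2500]
  1500 → container 4 (new)  [load 1500/2500]
  300 → container 3  [load 1900/2500]
  1800 → container 5 (new)  [load 1800/2500]
  300 → container 3  [load 2200/2500]
  1300 → container 6 (new)  [load 1300/2500]
6 containers opened.

6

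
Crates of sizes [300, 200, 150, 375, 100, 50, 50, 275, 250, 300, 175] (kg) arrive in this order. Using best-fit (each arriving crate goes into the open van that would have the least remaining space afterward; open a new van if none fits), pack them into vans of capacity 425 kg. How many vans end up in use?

6

  300 → van 1 (new)  [load 300/425]
  200 → van 2 (new)  [load 200/425]
  150 → van 2  [load 350/425]
  375 → van 3 (new)  [load 375/425]
  100 → van 1  [load 400/425]
  50 → van 3  [load 425/425]
  50 → van 2  [load 400/425]
  275 → van 4 (new)  [load 275/425]
  250 → van 5 (new)  [load 250/425]
  300 → van 6 (new)  [load 300/425]
  175 → van 5  [load 425/425]
6 vans opened.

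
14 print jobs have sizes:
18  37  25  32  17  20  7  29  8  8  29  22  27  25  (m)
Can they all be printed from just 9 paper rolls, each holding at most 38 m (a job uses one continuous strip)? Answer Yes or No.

No

Total = 304 m; ⌈304/38⌉ = 8.
9 print jobs each exceed half the capacity and cannot share a roll, forcing at least 9 paper rolls.
The bound of 9 does not rule out 9, but exhaustive search shows no assignment into 9 paper rolls of capacity 38 m exists — the minimum is 10.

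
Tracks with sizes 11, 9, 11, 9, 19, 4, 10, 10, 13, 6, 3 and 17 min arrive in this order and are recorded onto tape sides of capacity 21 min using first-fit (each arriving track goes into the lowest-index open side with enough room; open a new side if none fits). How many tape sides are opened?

7

  11 → side 1 (new)  [load 11/21]
  9 → side 1  [load 20/21]
  11 → side 2 (new)  [load 11/21]
  9 → side 2  [load 20/21]
  19 → side 3 (new)  [load 19/21]
  4 → side 4 (new)  [load 4/21]
  10 → side 4  [load 14/21]
  10 → side 5 (new)  [load 10/21]
  13 → side 6 (new)  [load 13/21]
  6 → side 4  [load 20/21]
  3 → side 5  [load 13/21]
  17 → side 7 (new)  [load 17/21]
7 tape sides opened.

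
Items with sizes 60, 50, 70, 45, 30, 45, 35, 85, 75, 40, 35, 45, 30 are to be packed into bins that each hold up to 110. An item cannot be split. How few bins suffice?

Total = 85 + 75 + 70 + 60 + 50 + 45 + 45 + 45 + 40 + 35 + 35 + 30 + 30 = 645.
Lower bound: ⌈645/110⌉ = 6 bins.
A packing using 7 bins:
  bin 1: 85 = 85
  bin 2: 75 + 35 = 110
  bin 3: 70 + 40 = 110
  bin 4: 60 + 50 = 110
  bin 5: 45 + 45 = 90
  bin 6: 45 + 35 + 30 = 110
  bin 7: 30 = 30
No arrangement into 6 bins stays within capacity, so 7 is optimal.

7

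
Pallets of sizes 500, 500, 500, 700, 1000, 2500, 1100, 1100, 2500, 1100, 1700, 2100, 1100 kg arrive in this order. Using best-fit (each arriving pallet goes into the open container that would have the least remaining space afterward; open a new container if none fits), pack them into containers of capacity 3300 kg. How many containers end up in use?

  500 → container 1 (new)  [load 500/3300]
  500 → container 1  [load 1000/3300]
  500 → container 1  [load 1500/3300]
  700 → container 1  [load 2200/3300]
  1000 → container 1  [load 3200/3300]
  2500 → container 2 (new)  [load 2500/3300]
  1100 → container 3 (new)  [load 1100/3300]
  1100 → container 3  [load 2200/3300]
  2500 → container 4 (new)  [load 2500/3300]
  1100 → container 3  [load 3300/3300]
  1700 → container 5 (new)  [load 1700/3300]
  2100 → container 6 (new)  [load 2100/3300]
  1100 → container 6  [load 3200/3300]
6 containers opened.

6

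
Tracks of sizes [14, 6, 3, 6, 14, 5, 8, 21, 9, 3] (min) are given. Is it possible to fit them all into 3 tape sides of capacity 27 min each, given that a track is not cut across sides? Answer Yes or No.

No

Total = 89 min; ⌈89/27⌉ = 4.
At least 4 tape sides are required, but only 3 are allowed.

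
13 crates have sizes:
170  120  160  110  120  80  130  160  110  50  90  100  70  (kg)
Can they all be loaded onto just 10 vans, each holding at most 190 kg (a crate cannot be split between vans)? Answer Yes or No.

A valid assignment using 9 vans:
  van 1: 170 = 170
  van 2: 160 = 160
  van 3: 160 = 160
  van 4: 130 + 50 = 180
  van 5: 120 + 70 = 190
  van 6: 120 = 120
  van 7: 110 + 80 = 190
  van 8: 110 = 110
  van 9: 100 + 90 = 190
That uses only 9 ≤ 10, so 10 vans are enough.

Yes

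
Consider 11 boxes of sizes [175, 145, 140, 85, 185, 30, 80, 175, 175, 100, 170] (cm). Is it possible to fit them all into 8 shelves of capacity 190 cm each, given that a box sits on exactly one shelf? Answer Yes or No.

No

Total = 1460 cm; ⌈1460/190⌉ = 8.
The bound of 8 does not rule out 8, but exhaustive search shows no assignment into 8 shelves of capacity 190 cm exists — the minimum is 9.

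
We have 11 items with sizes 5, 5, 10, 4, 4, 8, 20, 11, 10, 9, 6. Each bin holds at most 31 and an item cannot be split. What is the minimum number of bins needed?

Total = 20 + 11 + 10 + 10 + 9 + 8 + 6 + 5 + 5 + 4 + 4 = 92.
Lower bound: ⌈92/31⌉ = 3 bins.
A packing using 3 bins:
  bin 1: 20 + 11 = 31
  bin 2: 10 + 10 + 6 + 5 = 31
  bin 3: 9 + 8 + 5 + 4 + 4 = 30
This matches the lower bound, so 3 is optimal.

3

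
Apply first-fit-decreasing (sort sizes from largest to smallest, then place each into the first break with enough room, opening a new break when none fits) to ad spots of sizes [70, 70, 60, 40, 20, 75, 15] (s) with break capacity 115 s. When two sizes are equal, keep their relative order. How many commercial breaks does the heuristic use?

4

Sorted descending: 75, 70, 70, 60, 40, 20, 15.
  75 → break 1 (new)  [load 75/115]
  70 → break 2 (new)  [load 70/115]
  70 → break 3 (new)  [load 70/115]
  60 → break 4 (new)  [load 60/115]
  40 → break 1  [load 115/115]
  20 → break 2  [load 90/115]
  15 → break 2  [load 105/115]
4 commercial breaks opened.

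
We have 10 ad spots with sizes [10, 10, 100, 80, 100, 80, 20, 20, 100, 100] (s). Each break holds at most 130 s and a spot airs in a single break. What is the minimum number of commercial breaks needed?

Total = 100 + 100 + 100 + 100 + 80 + 80 + 20 + 20 + 10 + 10 = 620 s.
Lower bound: ⌈620/130⌉ = 5 commercial breaks.
Also, 6 ad spots each exceed 65 s, and no two of those can share a break, so at least 6 commercial breaks are needed.
A packing using 6 commercial breaks:
  break 1: 100 + 20 + 10 = 130
  break 2: 100 + 20 + 10 = 130
  break 3: 100 = 100
  break 4: 100 = 100
  break 5: 80 = 80
  break 6: 80 = 80
This matches the lower bound, so 6 is optimal.

6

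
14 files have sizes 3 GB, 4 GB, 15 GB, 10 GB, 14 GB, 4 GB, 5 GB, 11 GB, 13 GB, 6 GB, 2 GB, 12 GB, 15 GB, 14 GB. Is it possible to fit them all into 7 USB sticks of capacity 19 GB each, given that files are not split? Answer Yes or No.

No

Total = 128 GB; ⌈128/19⌉ = 7.
8 files each exceed half the capacity and cannot share a USB stick, forcing at least 8 USB sticks.
At least 8 USB sticks are required, but only 7 are allowed.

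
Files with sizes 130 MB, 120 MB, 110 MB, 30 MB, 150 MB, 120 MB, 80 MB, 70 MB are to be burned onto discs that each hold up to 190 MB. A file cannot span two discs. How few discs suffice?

Total = 150 + 130 + 120 + 120 + 110 + 80 + 70 + 30 = 810 MB.
Lower bound: ⌈810/190⌉ = 5 discs.
A packing using 5 discs:
  disc 1: 150 + 30 = 180
  disc 2: 130 = 130
  disc 3: 120 + 70 = 190
  disc 4: 120 = 120
  disc 5: 110 + 80 = 190
This matches the lower bound, so 5 is optimal.

5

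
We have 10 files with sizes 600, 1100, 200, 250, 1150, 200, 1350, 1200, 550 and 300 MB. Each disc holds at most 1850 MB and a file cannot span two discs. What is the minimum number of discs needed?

4

Total = 1350 + 1200 + 1150 + 1100 + 600 + 550 + 300 + 250 + 200 + 200 = 6900 MB.
Lower bound: ⌈6900/1850⌉ = 4 discs.
A packing using 4 discs:
  disc 1: 1350 + 300 + 200 = 1850
  disc 2: 1200 + 600 = 1800
  disc 3: 1150 + 550 = 1700
  disc 4: 1100 + 250 + 200 = 1550
This matches the lower bound, so 4 is optimal.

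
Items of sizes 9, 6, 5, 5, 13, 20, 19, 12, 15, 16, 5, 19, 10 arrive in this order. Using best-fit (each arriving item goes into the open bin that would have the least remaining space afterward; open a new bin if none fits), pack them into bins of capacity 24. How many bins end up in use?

8

  9 → bin 1 (new)  [load 9/24]
  6 → bin 1  [load 15/24]
  5 → bin 1  [load 20/24]
  5 → bin 2 (new)  [load 5/24]
  13 → bin 2  [load 18/24]
  20 → bin 3 (new)  [load 20/24]
  19 → bin 4 (new)  [load 19/24]
  12 → bin 5 (new)  [load 12/24]
  15 → bin 6 (new)  [load 15/24]
  16 → bin 7 (new)  [load 16/24]
  5 → bin 4  [load 24/24]
  19 → bin 8 (new)  [load 19/24]
  10 → bin 5  [load 22/24]
8 bins opened.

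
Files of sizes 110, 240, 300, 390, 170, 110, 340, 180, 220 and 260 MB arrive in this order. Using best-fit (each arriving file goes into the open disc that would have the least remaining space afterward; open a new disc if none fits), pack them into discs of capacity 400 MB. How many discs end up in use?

  110 → disc 1 (new)  [load 110/400]
  240 → disc 1  [load 350/400]
  300 → disc 2 (new)  [load 300/400]
  390 → disc 3 (new)  [load 390/400]
  170 → disc 4 (new)  [load 170/400]
  110 → disc 4  [load 280/400]
  340 → disc 5 (new)  [load 340/400]
  180 → disc 6 (new)  [load 180/400]
  220 → disc 6  [load 400/400]
  260 → disc 7 (new)  [load 260/400]
7 discs opened.

7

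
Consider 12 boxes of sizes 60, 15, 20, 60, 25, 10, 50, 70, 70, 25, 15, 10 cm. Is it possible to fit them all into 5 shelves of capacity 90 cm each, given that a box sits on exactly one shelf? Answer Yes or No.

A valid assignment using 5 shelves:
  shelf 1: 70 + 20 = 90
  shelf 2: 70 + 15 = 85
  shelf 3: 60 + 25 = 85
  shelf 4: 60 + 25 = 85
  shelf 5: 50 + 15 + 10 + 10 = 85
Every load is within 90 cm, so 5 shelves suffice.

Yes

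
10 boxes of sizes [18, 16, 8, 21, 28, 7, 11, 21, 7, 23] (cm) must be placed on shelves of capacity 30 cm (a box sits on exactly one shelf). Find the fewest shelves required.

6

Total = 28 + 23 + 21 + 21 + 18 + 16 + 11 + 8 + 7 + 7 = 160 cm.
Lower bound: ⌈160/30⌉ = 6 shelves.
A packing using 6 shelves:
  shelf 1: 28 = 28
  shelf 2: 23 + 7 = 30
  shelf 3: 21 + 8 = 29
  shelf 4: 21 + 7 = 28
  shelf 5: 18 + 11 = 29
  shelf 6: 16 = 16
This matches the lower bound, so 6 is optimal.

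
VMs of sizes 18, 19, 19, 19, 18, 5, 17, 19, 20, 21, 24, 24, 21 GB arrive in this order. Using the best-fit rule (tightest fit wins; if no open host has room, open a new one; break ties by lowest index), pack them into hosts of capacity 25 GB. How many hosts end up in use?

  18 → host 1 (new)  [load 18/25]
  19 → host 2 (new)  [load 19/25]
  19 → host 3 (new)  [load 19/25]
  19 → host 4 (new)  [load 19/25]
  18 → host 5 (new)  [load 18/25]
  5 → host 2  [load 24/25]
  17 → host 6 (new)  [load 17/25]
  19 → host 7 (new)  [load 19/25]
  20 → host 8 (new)  [load 20/25]
  21 → host 9 (new)  [load 21/25]
  24 → host 10 (new)  [load 24/25]
  24 → host 11 (new)  [load 24/25]
  21 → host 12 (new)  [load 21/25]
12 hosts opened.

12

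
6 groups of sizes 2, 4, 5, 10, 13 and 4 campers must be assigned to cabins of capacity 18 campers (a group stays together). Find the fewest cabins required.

3

Total = 13 + 10 + 5 + 4 + 4 + 2 = 38 campers.
Lower bound: ⌈38/18⌉ = 3 cabins.
A packing using 3 cabins:
  cabin 1: 13 + 5 = 18
  cabin 2: 10 + 4 + 4 = 18
  cabin 3: 2 = 2
This matches the lower bound, so 3 is optimal.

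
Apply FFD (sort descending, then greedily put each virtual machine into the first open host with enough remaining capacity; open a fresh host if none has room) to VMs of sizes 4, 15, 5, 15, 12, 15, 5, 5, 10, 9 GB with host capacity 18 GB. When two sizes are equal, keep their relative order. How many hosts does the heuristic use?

Sorted descending: 15, 15, 15, 12, 10, 9, 5, 5, 5, 4.
  15 → host 1 (new)  [load 15/18]
  15 → host 2 (new)  [load 15/18]
  15 → host 3 (new)  [load 15/18]
  12 → host 4 (new)  [load 12/18]
  10 → host 5 (new)  [load 10/18]
  9 → host 6 (new)  [load 9/18]
  5 → host 4  [load 17/18]
  5 → host 5  [load 15/18]
  5 → host 6  [load 14/18]
  4 → host 6  [load 18/18]
6 hosts opened.

6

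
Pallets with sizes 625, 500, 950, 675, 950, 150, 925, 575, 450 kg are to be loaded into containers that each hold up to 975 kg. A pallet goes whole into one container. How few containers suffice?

Total = 950 + 950 + 925 + 675 + 625 + 575 + 500 + 450 + 150 = 5800 kg.
Lower bound: ⌈5800/975⌉ = 6 containers.
Also, 7 pallets each exceed 975/2 kg, and no two of those can share a container, so at least 7 containers are needed.
A packing using 7 containers:
  container 1: 950 = 950
  container 2: 950 = 950
  container 3: 925 = 925
  container 4: 675 + 150 = 825
  container 5: 625 = 625
  container 6: 575 = 575
  container 7: 500 + 450 = 950
This matches the lower bound, so 7 is optimal.

7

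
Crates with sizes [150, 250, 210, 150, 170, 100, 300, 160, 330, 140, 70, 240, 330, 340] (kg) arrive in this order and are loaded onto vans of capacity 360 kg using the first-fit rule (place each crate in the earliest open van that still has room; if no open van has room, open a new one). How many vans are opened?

9

  150 → van 1 (new)  [load 150/360]
  250 → van 2 (new)  [load 250/360]
  210 → van 1  [load 360/360]
  150 → van 3 (new)  [load 150/360]
  170 → van 3  [load 320/360]
  100 → van 2  [load 350/360]
  300 → van 4 (new)  [load 300/360]
  160 → van 5 (new)  [load 160/360]
  330 → van 6 (new)  [load 330/360]
  140 → van 5  [load 300/360]
  70 → van 7 (new)  [load 70/360]
  240 → van 7  [load 310/360]
  330 → van 8 (new)  [load 330/360]
  340 → van 9 (new)  [load 340/360]
9 vans opened.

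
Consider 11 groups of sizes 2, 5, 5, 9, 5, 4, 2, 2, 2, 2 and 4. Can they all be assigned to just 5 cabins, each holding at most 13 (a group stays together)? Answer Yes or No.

A valid assignment using 4 cabins:
  cabin 1: 9 + 4 = 13
  cabin 2: 5 + 5 + 2 = 12
  cabin 3: 5 + 4 + 2 + 2 = 13
  cabin 4: 2 + 2 = 4
That uses only 4 ≤ 5, so 5 cabins are enough.

Yes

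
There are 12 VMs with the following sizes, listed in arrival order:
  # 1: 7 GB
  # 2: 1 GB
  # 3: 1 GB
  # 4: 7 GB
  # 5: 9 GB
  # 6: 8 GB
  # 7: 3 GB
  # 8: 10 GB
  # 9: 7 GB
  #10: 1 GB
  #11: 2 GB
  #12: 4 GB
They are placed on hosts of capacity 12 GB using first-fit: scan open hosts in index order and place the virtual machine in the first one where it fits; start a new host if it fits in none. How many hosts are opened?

  7 → host 1 (new)  [load 7/12]
  1 → host 1  [load 8/12]
  1 → host 1  [load 9/12]
  7 → host 2 (new)  [load 7/12]
  9 → host 3 (new)  [load 9/12]
  8 → host 4 (new)  [load 8/12]
  3 → host 1  [load 12/12]
  10 → host 5 (new)  [load 10/12]
  7 → host 6 (new)  [load 7/12]
  1 → host 2  [load 8/12]
  2 → host 2  [load 10/12]
  4 → host 4  [load 12/12]
6 hosts opened.

6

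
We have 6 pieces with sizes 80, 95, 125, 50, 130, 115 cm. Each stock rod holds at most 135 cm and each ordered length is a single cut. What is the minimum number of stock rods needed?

5

Total = 130 + 125 + 115 + 95 + 80 + 50 = 595 cm.
Lower bound: ⌈595/135⌉ = 5 stock rods.
A packing using 5 stock rods:
  stock rod 1: 130 = 130
  stock rod 2: 125 = 125
  stock rod 3: 115 = 115
  stock rod 4: 95 = 95
  stock rod 5: 80 + 50 = 130
This matches the lower bound, so 5 is optimal.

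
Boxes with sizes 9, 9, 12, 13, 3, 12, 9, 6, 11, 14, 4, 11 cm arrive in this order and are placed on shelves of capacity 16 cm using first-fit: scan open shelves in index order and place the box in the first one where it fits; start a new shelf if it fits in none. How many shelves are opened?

  9 → shelf 1 (new)  [load 9/16]
  9 → shelf 2 (new)  [load 9/16]
  12 → shelf 3 (new)  [load 12/16]
  13 → shelf 4 (new)  [load 13/16]
  3 → shelf 1  [load 12/16]
  12 → shelf 5 (new)  [load 12/16]
  9 → shelf 6 (new)  [load 9/16]
  6 → shelf 2  [load 15/16]
  11 → shelf 7 (new)  [load 11/16]
  14 → shelf 8 (new)  [load 14/16]
  4 → shelf 1  [load 16/16]
  11 → shelf 9 (new)  [load 11/16]
9 shelves opened.

9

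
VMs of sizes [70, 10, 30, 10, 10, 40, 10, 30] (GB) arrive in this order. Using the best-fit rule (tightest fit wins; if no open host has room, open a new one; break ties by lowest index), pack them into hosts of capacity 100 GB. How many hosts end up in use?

  70 → host 1 (new)  [load 70/100]
  10 → host 1  [load 80/100]
  30 → host 2 (new)  [load 30/100]
  10 → host 1  [load 90/100]
  10 → host 1  [load 100/100]
  40 → host 2  [load 70/100]
  10 → host 2  [load 80/100]
  30 → host 3 (new)  [load 30/100]
3 hosts opened.

3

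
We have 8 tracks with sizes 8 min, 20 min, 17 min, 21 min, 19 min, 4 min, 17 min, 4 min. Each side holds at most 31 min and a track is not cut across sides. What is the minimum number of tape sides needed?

Total = 21 + 20 + 19 + 17 + 17 + 8 + 4 + 4 = 110 min.
Lower bound: ⌈110/31⌉ = 4 tape sides.
Also, 5 tracks each exceed 31/2 min, and no two of those can share a side, so at least 5 tape sides are needed.
A packing using 5 tape sides:
  side 1: 21 + 8 = 29
  side 2: 20 + 4 + 4 = 28
  side 3: 19 = 19
  side 4: 17 = 17
  side 5: 17 = 17
This matches the lower bound, so 5 is optimal.

5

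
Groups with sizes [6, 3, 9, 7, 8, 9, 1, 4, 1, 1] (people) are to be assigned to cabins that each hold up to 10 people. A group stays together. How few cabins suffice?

5

Total = 9 + 9 + 8 + 7 + 6 + 4 + 3 + 1 + 1 + 1 = 49 people.
Lower bound: ⌈49/10⌉ = 5 cabins.
A packing using 5 cabins:
  cabin 1: 9 + 1 = 10
  cabin 2: 9 + 1 = 10
  cabin 3: 8 + 1 = 9
  cabin 4: 7 + 3 = 10
  cabin 5: 6 + 4 = 10
This matches the lower bound, so 5 is optimal.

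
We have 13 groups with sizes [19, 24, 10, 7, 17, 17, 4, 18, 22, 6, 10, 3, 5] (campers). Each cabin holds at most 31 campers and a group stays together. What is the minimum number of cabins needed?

Total = 24 + 22 + 19 + 18 + 17 + 17 + 10 + 10 + 7 + 6 + 5 + 4 + 3 = 162 campers.
Lower bound: ⌈162/31⌉ = 6 cabins.
A packing using 6 cabins:
  cabin 1: 24 + 7 = 31
  cabin 2: 22 + 6 + 3 = 31
  cabin 3: 19 + 10 = 29
  cabin 4: 18 + 10 = 28
  cabin 5: 17 + 5 + 4 = 26
  cabin 6: 17 = 17
This matches the lower bound, so 6 is optimal.

6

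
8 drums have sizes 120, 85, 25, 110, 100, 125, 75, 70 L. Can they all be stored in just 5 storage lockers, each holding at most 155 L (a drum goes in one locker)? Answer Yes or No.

Total = 710 L; ⌈710/155⌉ = 5.
The bound of 5 does not rule out 5, but exhaustive search shows no assignment into 5 storage lockers of capacity 155 L exists — the minimum is 6.

No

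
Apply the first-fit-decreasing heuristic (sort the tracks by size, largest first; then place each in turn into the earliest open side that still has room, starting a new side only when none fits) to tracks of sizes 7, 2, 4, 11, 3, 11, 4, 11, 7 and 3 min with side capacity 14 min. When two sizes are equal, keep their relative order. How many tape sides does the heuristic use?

5

Sorted descending: 11, 11, 11, 7, 7, 4, 4, 3, 3, 2.
  11 → side 1 (new)  [load 11/14]
  11 → side 2 (new)  [load 11/14]
  11 → side 3 (new)  [load 11/14]
  7 → side 4 (new)  [load 7/14]
  7 → side 4  [load 14/14]
  4 → side 5 (new)  [load 4/14]
  4 → side 5  [load 8/14]
  3 → side 1  [load 14/14]
  3 → side 2  [load 14/14]
  2 → side 3  [load 13/14]
5 tape sides opened.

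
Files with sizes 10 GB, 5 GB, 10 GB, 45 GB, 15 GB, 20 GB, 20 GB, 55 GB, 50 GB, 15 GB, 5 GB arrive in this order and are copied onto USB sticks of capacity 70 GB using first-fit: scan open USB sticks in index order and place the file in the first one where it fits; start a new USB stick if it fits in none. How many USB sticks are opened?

  10 → USB stick 1 (new)  [load 10/70]
  5 → USB stick 1  [load 15/70]
  10 → USB stick 1  [load 25/70]
  45 → USB stick 1  [load 70/70]
  15 → USB stick 2 (new)  [load 15/70]
  20 → USB stick 2  [load 35/70]
  20 → USB stick 2  [load 55/70]
  55 → USB stick 3 (new)  [load 55/70]
  50 → USB stick 4 (new)  [load 50/70]
  15 → USB stick 2  [load 70/70]
  5 → USB stick 3  [load 60/70]
4 USB sticks opened.

4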